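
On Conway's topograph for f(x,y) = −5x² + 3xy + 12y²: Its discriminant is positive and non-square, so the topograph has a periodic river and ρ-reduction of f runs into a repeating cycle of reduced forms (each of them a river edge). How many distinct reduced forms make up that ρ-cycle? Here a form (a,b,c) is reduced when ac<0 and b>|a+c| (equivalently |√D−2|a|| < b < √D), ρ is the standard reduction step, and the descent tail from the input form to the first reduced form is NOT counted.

D = 249, ⌊√D⌋ = 15
descent: ρ → (12,-3,-5)
descent: ρ → (-5,13,4)  [lands on river]
river: ρ → (4,11,-8)
river: ρ → (-8,5,7)
river: ρ → (7,9,-6)
river: ρ → (-6,15,1)
river: ρ → (1,15,-6)
river: ρ → (-6,9,7)
river: ρ → (7,5,-8)
river: ρ → (-8,11,4)
river: ρ → (4,13,-5)
river: ρ → (-5,7,10)
river: ρ → (10,13,-2)
river: ρ → (-2,15,3)
river: ρ → (3,15,-2)
river: ρ → (-2,13,10)
river: ρ → (10,7,-5)
ρ-cycle length = 16 (tail of 2 descent steps not counted)

16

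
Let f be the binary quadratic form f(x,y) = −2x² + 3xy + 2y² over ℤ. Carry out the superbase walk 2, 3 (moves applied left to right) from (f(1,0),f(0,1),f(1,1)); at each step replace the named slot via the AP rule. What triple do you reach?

start (-2,2,3) = (f(1,0),f(0,1),f(1,1))
replace slot 2: 2·((-2)+3) − 2 = 0 → (-2,0,3)
replace slot 3: 2·((-2)+0) − 3 = -7 → (-2,0,-7)

-2,0,-7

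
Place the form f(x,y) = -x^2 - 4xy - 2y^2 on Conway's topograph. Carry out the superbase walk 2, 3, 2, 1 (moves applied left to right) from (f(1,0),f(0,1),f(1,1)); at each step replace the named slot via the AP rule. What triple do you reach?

start (-1,-2,-7) = (f(1,0),f(0,1),f(1,1))
replace slot 2: 2·((-1)+(-7)) − (-2) = -14 → (-1,-14,-7)
replace slot 3: 2·((-1)+(-14)) − (-7) = -23 → (-1,-14,-23)
replace slot 2: 2·((-1)+(-23)) − (-14) = -34 → (-1,-34,-23)
replace slot 1: 2·((-34)+(-23)) − (-1) = -113 → (-113,-34,-23)

-113,-34,-23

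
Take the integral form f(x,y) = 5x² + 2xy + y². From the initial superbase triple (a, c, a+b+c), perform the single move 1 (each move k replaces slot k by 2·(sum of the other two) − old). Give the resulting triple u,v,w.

start (5,1,8) = (f(1,0),f(0,1),f(1,1))
replace slot 1: 2·(1+8) − 5 = 13 → (13,1,8)

13,1,8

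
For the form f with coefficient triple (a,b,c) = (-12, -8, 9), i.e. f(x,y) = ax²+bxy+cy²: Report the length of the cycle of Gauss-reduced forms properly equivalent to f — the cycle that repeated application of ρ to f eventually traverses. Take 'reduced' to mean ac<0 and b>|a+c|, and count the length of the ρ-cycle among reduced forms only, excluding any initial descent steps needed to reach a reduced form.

D = 496, ⌊√D⌋ = 22
descent: ρ → (9,8,-12)  [lands on river]
river: ρ → (-12,16,5)
river: ρ → (5,14,-15)
river: ρ → (-15,16,4)
river: ρ → (4,16,-15)
river: ρ → (-15,14,5)
river: ρ → (5,16,-12)
river: ρ → (-12,8,9)
river: ρ → (9,10,-11)
river: ρ → (-11,12,8)
river: ρ → (8,20,-3)
river: ρ → (-3,22,1)
river: ρ → (1,22,-3)
river: ρ → (-3,20,8)
river: ρ → (8,12,-11)
river: ρ → (-11,10,9)
ρ-cycle length = 16 (tail of 1 descent step not counted)

16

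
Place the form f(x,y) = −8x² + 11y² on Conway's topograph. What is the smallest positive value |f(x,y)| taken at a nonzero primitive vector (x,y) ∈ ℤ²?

descent: ρ → (11,0,-8)
descent: ρ → (-8,16,3)  [lands on river]
river: ρ → (3,14,-13)
river: ρ → (-13,12,4)
river: ρ → (4,12,-13)
river: ρ → (-13,14,3)
river: ρ → (3,16,-8)
closes: descent 2, river 6
min |a| on river = 3

3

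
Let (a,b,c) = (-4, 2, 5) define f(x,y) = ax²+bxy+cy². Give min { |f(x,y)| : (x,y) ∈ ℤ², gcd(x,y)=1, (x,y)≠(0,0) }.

river: ρ → (5,8,-1)
river: ρ → (-1,8,5)
river: ρ → (5,2,-4)
river: ρ → (-4,6,3)
river: ρ → (3,6,-4)
river: ρ → (-4,2,5)
closes: descent 0, river 6
min |a| on river = 1

1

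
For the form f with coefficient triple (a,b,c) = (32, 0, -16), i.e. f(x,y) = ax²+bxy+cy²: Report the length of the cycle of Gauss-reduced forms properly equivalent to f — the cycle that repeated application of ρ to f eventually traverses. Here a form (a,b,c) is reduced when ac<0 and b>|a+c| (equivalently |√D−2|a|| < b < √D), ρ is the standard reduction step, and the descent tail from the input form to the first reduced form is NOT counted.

D = 2048, ⌊√D⌋ = 45
descent: ρ → (-16,32,16)  [lands on river]
river: ρ → (16,32,-16)
ρ-cycle length = 2 (tail of 1 descent step not counted)

2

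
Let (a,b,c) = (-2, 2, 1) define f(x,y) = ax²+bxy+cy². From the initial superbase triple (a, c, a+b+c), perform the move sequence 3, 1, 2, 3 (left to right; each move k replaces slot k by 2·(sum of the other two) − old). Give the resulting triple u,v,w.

start (-2,1,1) = (f(1,0),f(0,1),f(1,1))
replace slot 3: 2·((-2)+1) − 1 = -3 → (-2,1,-3)
replace slot 1: 2·(1+(-3)) − (-2) = -2 → (-2,1,-3)
replace slot 2: 2·((-2)+(-3)) − 1 = -11 → (-2,-11,-3)
replace slot 3: 2·((-2)+(-11)) − (-3) = -23 → (-2,-11,-23)

-2,-11,-23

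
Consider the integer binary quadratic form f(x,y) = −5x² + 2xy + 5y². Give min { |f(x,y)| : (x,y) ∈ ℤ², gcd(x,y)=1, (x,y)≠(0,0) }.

river: ρ → (5,8,-2)
river: ρ → (-2,8,5)
river: ρ → (5,2,-5)
river: ρ → (-5,8,2)
river: ρ → (2,8,-5)
river: ρ → (-5,2,5)
closes: descent 0, river 6
min |a| on river = 2

2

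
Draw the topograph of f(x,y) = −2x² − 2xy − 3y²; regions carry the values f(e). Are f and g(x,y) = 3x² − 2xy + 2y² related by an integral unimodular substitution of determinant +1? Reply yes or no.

D₁ = -20, D₂ = -20
f is negative-definite; reduce −f:
−f: reduced (well bottom): (2,2,3) with a≤c, −a<b≤a
flip sign back: reduced form of f is (-2,-2,-3)
g: flip: (3,-2,2)→(2,2,3)
g: reduced (well bottom): (2,2,3) with a≤c, −a<b≤a
reduced forms (-2, -2, -3) vs (2, 2, 3) ⇒ inequivalent

no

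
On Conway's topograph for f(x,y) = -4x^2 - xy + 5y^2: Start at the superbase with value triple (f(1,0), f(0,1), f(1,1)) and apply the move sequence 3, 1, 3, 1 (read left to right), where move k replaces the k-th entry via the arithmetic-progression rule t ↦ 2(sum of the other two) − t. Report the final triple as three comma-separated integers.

start (-4,5,0) = (f(1,0),f(0,1),f(1,1))
replace slot 3: 2·((-4)+5) − 0 = 2 → (-4,5,2)
replace slot 1: 2·(5+2) − (-4) = 18 → (18,5,2)
replace slot 3: 2·(18+5) − 2 = 44 → (18,5,44)
replace slot 1: 2·(5+44) − 18 = 80 → (80,5,44)

80,5,44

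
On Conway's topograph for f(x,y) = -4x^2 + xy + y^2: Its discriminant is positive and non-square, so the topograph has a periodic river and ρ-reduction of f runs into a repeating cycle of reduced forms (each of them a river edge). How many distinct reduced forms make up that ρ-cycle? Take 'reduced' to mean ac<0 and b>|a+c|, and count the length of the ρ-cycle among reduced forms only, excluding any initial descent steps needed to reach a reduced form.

D = 17, ⌊√D⌋ = 4
descent: ρ → (1,3,-2)  [lands on river]
river: ρ → (-2,1,2)
river: ρ → (2,3,-1)
river: ρ → (-1,3,2)
river: ρ → (2,1,-2)
river: ρ → (-2,3,1)
ρ-cycle length = 6 (tail of 1 descent step not counted)

6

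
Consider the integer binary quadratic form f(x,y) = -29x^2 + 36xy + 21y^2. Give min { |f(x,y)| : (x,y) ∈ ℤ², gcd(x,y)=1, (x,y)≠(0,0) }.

river: ρ → (21,48,-17)
river: ρ → (-17,54,12)
river: ρ → (12,42,-41)
river: ρ → (-41,40,13)
river: ρ → (13,38,-44)
river: ρ → (-44,50,7)
river: ρ → (7,48,-51)
river: ρ → (-51,54,4)
river: ρ → (4,58,-23)
river: ρ → (-23,34,28)
river: ρ → (28,22,-29)
river: ρ → (-29,36,21)
closes: descent 0, river 12
min |a| on river = 4

4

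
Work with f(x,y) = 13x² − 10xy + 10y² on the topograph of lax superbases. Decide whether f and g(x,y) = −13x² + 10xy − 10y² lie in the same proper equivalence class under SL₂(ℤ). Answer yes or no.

D₁ = -420, D₂ = -420
f: flip: (13,-10,10)→(10,10,13)
f: reduced (well bottom): (10,10,13) with a≤c, −a<b≤a
g is negative-definite; reduce −g:
−g: flip: (13,-10,10)→(10,10,13)
−g: reduced (well bottom): (10,10,13) with a≤c, −a<b≤a
flip sign back: reduced form of g is (-10,-10,-13)
reduced forms (10, 10, 13) vs (-10, -10, -13) ⇒ inequivalent

no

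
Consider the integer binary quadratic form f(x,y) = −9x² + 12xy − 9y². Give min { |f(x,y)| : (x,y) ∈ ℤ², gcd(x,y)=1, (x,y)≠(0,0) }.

translate: b→6 (≡-12 mod 18), so (9,-12,9)→(9,6,6)
flip: (9,6,6)→(6,-6,9)
translate: b→6 (≡-6 mod 12), so (6,-6,9)→(6,6,9)
reduced (well bottom): (6,6,9) with a≤c, −a<b≤a
well minimum |f| = |-6| = 6 (negative-definite)

6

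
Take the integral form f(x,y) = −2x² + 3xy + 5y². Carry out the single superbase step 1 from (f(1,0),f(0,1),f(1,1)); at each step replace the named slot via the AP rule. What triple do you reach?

start (-2,5,6) = (f(1,0),f(0,1),f(1,1))
replace slot 1: 2·(5+6) − (-2) = 24 → (24,5,6)

24,5,6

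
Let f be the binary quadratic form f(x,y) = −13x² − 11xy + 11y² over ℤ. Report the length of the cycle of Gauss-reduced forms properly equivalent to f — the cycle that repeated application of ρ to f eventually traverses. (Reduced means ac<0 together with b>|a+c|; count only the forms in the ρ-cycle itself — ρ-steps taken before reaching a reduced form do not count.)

D = 693, ⌊√D⌋ = 26
descent: ρ → (11,11,-13)  [lands on river]
river: ρ → (-13,15,9)
river: ρ → (9,21,-7)
river: ρ → (-7,21,9)
river: ρ → (9,15,-13)
river: ρ → (-13,11,11)
ρ-cycle length = 6 (tail of 1 descent step not counted)

6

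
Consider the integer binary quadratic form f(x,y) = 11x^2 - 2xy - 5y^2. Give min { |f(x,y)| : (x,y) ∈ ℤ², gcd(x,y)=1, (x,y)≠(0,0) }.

descent: ρ → (-5,12,4)  [lands on river]
river: ρ → (4,12,-5)
river: ρ → (-5,8,8)
river: ρ → (8,8,-5)
closes: descent 1, river 4
min |a| on river = 4

4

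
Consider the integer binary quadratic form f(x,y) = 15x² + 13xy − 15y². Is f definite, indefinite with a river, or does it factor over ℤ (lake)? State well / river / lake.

D = b²−4ac = 13² − 4·15·(-15) = 1069
D > 0 non-square ⇒ indefinite ⇒ periodic river

river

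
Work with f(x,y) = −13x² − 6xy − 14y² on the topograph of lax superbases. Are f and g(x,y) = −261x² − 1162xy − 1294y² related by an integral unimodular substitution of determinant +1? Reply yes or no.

D₁ = -692, D₂ = -692
f is negative-definite; reduce −f:
−f: reduced (well bottom): (13,6,14) with a≤c, −a<b≤a
flip sign back: reduced form of f is (-13,-6,-14)
g is negative-definite; reduce −g:
−g: translate: b→118 (≡1162 mod 522), so (261,1162,1294)→(261,118,14)
−g: flip: (261,118,14)→(14,-118,261)
−g: translate: b→-6 (≡-118 mod 28), so (14,-118,261)→(14,-6,13)
−g: flip: (14,-6,13)→(13,6,14)
−g: reduced (well bottom): (13,6,14) with a≤c, −a<b≤a
flip sign back: reduced form of g is (-13,-6,-14)
reduced forms (-13, -6, -14) vs (-13, -6, -14) ⇒ equivalent

yes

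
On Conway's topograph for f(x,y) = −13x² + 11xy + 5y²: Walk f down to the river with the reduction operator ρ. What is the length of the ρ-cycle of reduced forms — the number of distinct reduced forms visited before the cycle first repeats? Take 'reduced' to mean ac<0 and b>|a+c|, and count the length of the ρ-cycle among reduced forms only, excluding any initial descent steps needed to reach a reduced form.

D = 381, ⌊√D⌋ = 19
river: ρ → (5,19,-1)
river: ρ → (-1,19,5)
river: ρ → (5,11,-13)
river: ρ → (-13,15,3)
river: ρ → (3,15,-13)
river: ρ → (-13,11,5)
ρ-cycle length = 6 (tail of 0 descent steps not counted)

6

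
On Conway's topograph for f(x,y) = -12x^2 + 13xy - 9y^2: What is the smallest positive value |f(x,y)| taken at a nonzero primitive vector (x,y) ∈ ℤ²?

translate: b→11 (≡-13 mod 24), so (12,-13,9)→(12,11,8)
flip: (12,11,8)→(8,-11,12)
translate: b→5 (≡-11 mod 16), so (8,-11,12)→(8,5,9)
reduced (well bottom): (8,5,9) with a≤c, −a<b≤a
well minimum |f| = |-8| = 8 (negative-definite)

8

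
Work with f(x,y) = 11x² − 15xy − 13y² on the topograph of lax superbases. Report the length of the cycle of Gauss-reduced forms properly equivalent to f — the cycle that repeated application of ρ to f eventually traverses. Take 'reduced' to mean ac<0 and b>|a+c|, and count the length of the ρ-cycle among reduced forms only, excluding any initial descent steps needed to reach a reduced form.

D = 797, ⌊√D⌋ = 28
descent: ρ → (-13,15,11)  [lands on river]
river: ρ → (11,7,-17)
river: ρ → (-17,27,1)
river: ρ → (1,27,-17)
river: ρ → (-17,7,11)
river: ρ → (11,15,-13)
river: ρ → (-13,11,13)
river: ρ → (13,15,-11)
river: ρ → (-11,7,17)
river: ρ → (17,27,-1)
river: ρ → (-1,27,17)
river: ρ → (17,7,-11)
river: ρ → (-11,15,13)
river: ρ → (13,11,-13)
ρ-cycle length = 14 (tail of 1 descent step not counted)

14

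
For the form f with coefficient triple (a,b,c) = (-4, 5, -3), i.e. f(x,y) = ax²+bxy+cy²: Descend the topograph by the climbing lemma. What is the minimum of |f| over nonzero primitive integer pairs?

translate: b→3 (≡-5 mod 8), so (4,-5,3)→(4,3,2)
flip: (4,3,2)→(2,-3,4)
translate: b→1 (≡-3 mod 4), so (2,-3,4)→(2,1,3)
reduced (well bottom): (2,1,3) with a≤c, −a<b≤a
well minimum |f| = |-2| = 2 (negative-definite)

2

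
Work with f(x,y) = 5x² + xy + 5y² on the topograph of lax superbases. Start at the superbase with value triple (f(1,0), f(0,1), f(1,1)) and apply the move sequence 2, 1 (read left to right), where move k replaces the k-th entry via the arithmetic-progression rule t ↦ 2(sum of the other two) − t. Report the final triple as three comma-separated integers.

start (5,5,11) = (f(1,0),f(0,1),f(1,1))
replace slot 2: 2·(5+11) − 5 = 27 → (5,27,11)
replace slot 1: 2·(27+11) − 5 = 71 → (71,27,11)

71,27,11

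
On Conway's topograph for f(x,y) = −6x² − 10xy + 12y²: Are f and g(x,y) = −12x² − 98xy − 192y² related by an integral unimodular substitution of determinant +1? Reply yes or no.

D₁ = 388, D₂ = 388
river cycle of f (length 18): (12, 10, -6), (-6, 14, 8), (8, 18, -2), (-2, 18, 8), (8, 14, -6), (-6, 10, 12), (12, 14, -4), (-4, 18, 4), (4, 14, -12), (-12, 10, 6), … (8 more)
river cycle of g (length 18): (8, 18, -2), (-2, 18, 8), (8, 14, -6), (-6, 10, 12), (12, 14, -4), (-4, 18, 4), (4, 14, -12), (-12, 10, 6), (6, 14, -8), (-8, 18, 2), … (8 more)
cycles coincide ⇒ equivalent

yes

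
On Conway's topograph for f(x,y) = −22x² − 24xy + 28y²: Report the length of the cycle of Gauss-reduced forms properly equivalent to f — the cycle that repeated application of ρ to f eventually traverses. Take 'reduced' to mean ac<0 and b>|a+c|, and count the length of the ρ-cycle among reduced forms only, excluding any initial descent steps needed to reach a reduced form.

D = 3040, ⌊√D⌋ = 55
descent: ρ → (28,24,-22)  [lands on river]
river: ρ → (-22,20,30)
river: ρ → (30,40,-12)
river: ρ → (-12,32,42)
river: ρ → (42,52,-2)
river: ρ → (-2,52,42)
river: ρ → (42,32,-12)
river: ρ → (-12,40,30)
river: ρ → (30,20,-22)
river: ρ → (-22,24,28)
river: ρ → (28,32,-18)
river: ρ → (-18,40,20)
river: ρ → (20,40,-18)
river: ρ → (-18,32,28)
ρ-cycle length = 14 (tail of 1 descent step not counted)

14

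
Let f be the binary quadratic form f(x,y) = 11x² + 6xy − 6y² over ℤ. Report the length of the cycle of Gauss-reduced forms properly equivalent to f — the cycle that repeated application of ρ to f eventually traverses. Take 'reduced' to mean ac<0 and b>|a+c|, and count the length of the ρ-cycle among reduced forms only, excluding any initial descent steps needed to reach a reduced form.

D = 300, ⌊√D⌋ = 17
river: ρ → (-6,6,11)
river: ρ → (11,16,-1)
river: ρ → (-1,16,11)
river: ρ → (11,6,-6)
ρ-cycle length = 4 (tail of 0 descent steps not counted)

4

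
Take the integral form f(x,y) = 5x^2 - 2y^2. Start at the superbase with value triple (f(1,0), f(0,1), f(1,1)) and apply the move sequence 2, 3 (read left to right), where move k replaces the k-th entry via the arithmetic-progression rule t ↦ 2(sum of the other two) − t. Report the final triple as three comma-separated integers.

start (5,-2,3) = (f(1,0),f(0,1),f(1,1))
replace slot 2: 2·(5+3) − (-2) = 18 → (5,18,3)
replace slot 3: 2·(5+18) − 3 = 43 → (5,18,43)

5,18,43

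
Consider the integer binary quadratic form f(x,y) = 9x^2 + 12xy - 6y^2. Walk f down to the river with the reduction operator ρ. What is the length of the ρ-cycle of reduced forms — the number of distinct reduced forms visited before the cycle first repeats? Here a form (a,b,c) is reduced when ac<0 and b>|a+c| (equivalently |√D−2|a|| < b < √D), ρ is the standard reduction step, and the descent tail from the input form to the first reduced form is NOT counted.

D = 360, ⌊√D⌋ = 18
river: ρ → (-6,12,9)
river: ρ → (9,6,-9)
river: ρ → (-9,12,6)
river: ρ → (6,12,-9)
river: ρ → (-9,6,9)
river: ρ → (9,12,-6)
ρ-cycle length = 6 (tail of 0 descent steps not counted)

6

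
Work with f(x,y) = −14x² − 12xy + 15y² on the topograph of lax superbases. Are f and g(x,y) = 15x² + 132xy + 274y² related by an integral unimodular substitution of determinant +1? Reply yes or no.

D₁ = 984, D₂ = 984
river cycle of f (length 14): (15, 12, -14), (-14, 16, 13), (13, 10, -17), (-17, 24, 6), (6, 24, -17), (-17, 10, 13), (13, 16, -14), (-14, 12, 15), (15, 18, -11), (-11, 26, 7), … (4 more)
river cycle of g (length 14): (15, 12, -14), (-14, 16, 13), (13, 10, -17), (-17, 24, 6), (6, 24, -17), (-17, 10, 13), (13, 16, -14), (-14, 12, 15), (15, 18, -11), (-11, 26, 7), … (4 more)
cycles coincide ⇒ equivalent

yes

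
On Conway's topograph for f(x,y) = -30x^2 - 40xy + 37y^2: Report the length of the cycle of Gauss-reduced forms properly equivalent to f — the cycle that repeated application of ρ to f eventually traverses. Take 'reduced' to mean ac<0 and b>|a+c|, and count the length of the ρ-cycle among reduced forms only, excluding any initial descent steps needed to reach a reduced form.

D = 6040, ⌊√D⌋ = 77
descent: ρ → (37,40,-30)  [lands on river]
river: ρ → (-30,20,47)
river: ρ → (47,74,-3)
river: ρ → (-3,76,22)
river: ρ → (22,56,-33)
river: ρ → (-33,76,2)
river: ρ → (2,76,-33)
river: ρ → (-33,56,22)
river: ρ → (22,76,-3)
river: ρ → (-3,74,47)
river: ρ → (47,20,-30)
river: ρ → (-30,40,37)
river: ρ → (37,34,-33)
river: ρ → (-33,32,38)
river: ρ → (38,44,-27)
river: ρ → (-27,64,18)
river: ρ → (18,44,-57)
river: ρ → (-57,70,5)
river: ρ → (5,70,-57)
river: ρ → (-57,44,18)
river: ρ → (18,64,-27)
river: ρ → (-27,44,38)
river: ρ → (38,32,-33)
river: ρ → (-33,34,37)
ρ-cycle length = 24 (tail of 1 descent step not counted)

24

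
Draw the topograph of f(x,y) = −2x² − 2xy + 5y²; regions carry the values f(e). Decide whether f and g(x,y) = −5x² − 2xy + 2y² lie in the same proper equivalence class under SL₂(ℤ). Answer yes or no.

D₁ = 44, D₂ = 44
river cycle of f (length 2): (-2, 6, 1), (1, 6, -2)
river cycle of g (length 2): (2, 6, -1), (-1, 6, 2)
cycles differ ⇒ inequivalent

no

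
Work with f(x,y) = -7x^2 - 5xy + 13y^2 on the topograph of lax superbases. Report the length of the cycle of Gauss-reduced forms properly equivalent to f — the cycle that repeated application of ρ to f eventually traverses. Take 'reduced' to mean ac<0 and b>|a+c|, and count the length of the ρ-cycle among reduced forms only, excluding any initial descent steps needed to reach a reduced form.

D = 389, ⌊√D⌋ = 19
descent: ρ → (13,5,-7)
descent: ρ → (-7,9,11)  [lands on river]
river: ρ → (11,13,-5)
river: ρ → (-5,17,5)
river: ρ → (5,13,-11)
river: ρ → (-11,9,7)
river: ρ → (7,19,-1)
river: ρ → (-1,19,7)
river: ρ → (7,9,-11)
river: ρ → (-11,13,5)
river: ρ → (5,17,-5)
river: ρ → (-5,13,11)
river: ρ → (11,9,-7)
river: ρ → (-7,19,1)
river: ρ → (1,19,-7)
ρ-cycle length = 14 (tail of 2 descent steps not counted)

14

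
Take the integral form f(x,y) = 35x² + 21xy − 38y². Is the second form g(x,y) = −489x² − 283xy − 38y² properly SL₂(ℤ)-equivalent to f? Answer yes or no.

D₁ = 5761, D₂ = 5761
river cycle of f (length 110): (-38, 55, 18), (18, 53, -41), (-41, 29, 30), (30, 31, -40), (-40, 49, 21), (21, 35, -54), (-54, 73, 2), (2, 75, -17), (-17, 61, 30), (30, 59, -19), … (100 more)
river cycle of g (length 110): (-38, 55, 18), (18, 53, -41), (-41, 29, 30), (30, 31, -40), (-40, 49, 21), (21, 35, -54), (-54, 73, 2), (2, 75, -17), (-17, 61, 30), (30, 59, -19), … (100 more)
cycles coincide ⇒ equivalent

yes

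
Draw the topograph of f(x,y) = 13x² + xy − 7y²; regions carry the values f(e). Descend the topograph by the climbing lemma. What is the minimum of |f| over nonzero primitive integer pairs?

descent: ρ → (-7,13,7)  [lands on river]
river: ρ → (7,15,-5)
river: ρ → (-5,15,7)
river: ρ → (7,13,-7)
river: ρ → (-7,15,5)
river: ρ → (5,15,-7)
closes: descent 1, river 6
min |a| on river = 5

5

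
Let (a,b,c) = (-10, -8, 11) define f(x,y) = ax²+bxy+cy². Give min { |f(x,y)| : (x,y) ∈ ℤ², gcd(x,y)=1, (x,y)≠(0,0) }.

descent: ρ → (11,8,-10)  [lands on river]
river: ρ → (-10,12,9)
river: ρ → (9,6,-13)
river: ρ → (-13,20,2)
river: ρ → (2,20,-13)
river: ρ → (-13,6,9)
river: ρ → (9,12,-10)
river: ρ → (-10,8,11)
river: ρ → (11,14,-7)
river: ρ → (-7,14,11)
closes: descent 1, river 10
min |a| on river = 2

2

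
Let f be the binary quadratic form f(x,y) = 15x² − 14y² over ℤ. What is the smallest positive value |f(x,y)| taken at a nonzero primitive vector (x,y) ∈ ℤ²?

descent: ρ → (-14,28,1)  [lands on river]
river: ρ → (1,28,-14)
closes: descent 1, river 2
min |a| on river = 1

1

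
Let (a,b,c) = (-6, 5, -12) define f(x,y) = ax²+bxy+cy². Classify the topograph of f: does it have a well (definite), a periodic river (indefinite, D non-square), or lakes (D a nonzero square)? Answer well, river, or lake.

D = b²−4ac = 5² − 4·(-6)·(-12) = -263
D < 0 ⇒ definite ⇒ every region one sign ⇒ single well

well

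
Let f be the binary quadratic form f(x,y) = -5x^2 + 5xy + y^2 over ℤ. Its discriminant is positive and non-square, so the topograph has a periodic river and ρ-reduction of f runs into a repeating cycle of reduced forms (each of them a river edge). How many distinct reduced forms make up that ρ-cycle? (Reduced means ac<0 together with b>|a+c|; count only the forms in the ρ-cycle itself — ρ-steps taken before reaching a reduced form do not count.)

D = 45, ⌊√D⌋ = 6
river: ρ → (1,5,-5)
river: ρ → (-5,5,1)
ρ-cycle length = 2 (tail of 0 descent steps not counted)

2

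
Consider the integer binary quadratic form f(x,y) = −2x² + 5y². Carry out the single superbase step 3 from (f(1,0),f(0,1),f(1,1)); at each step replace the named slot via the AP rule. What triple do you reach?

start (-2,5,3) = (f(1,0),f(0,1),f(1,1))
replace slot 3: 2·((-2)+5) − 3 = 3 → (-2,5,3)

-2,5,3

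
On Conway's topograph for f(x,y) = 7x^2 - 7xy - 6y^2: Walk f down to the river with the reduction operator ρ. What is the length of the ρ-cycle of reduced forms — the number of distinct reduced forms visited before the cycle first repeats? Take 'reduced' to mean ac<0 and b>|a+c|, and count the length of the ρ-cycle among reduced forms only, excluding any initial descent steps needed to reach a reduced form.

D = 217, ⌊√D⌋ = 14
descent: ρ → (-6,7,7)  [lands on river]
river: ρ → (7,7,-6)
river: ρ → (-6,5,8)
river: ρ → (8,11,-3)
river: ρ → (-3,13,4)
river: ρ → (4,11,-6)
river: ρ → (-6,13,2)
river: ρ → (2,11,-12)
river: ρ → (-12,13,1)
river: ρ → (1,13,-12)
river: ρ → (-12,11,2)
river: ρ → (2,13,-6)
river: ρ → (-6,11,4)
river: ρ → (4,13,-3)
river: ρ → (-3,11,8)
river: ρ → (8,5,-6)
ρ-cycle length = 16 (tail of 1 descent step not counted)

16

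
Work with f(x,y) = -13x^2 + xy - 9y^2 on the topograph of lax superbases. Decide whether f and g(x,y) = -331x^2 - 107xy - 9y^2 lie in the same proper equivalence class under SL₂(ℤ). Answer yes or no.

D₁ = -467, D₂ = -467
f is negative-definite; reduce −f:
−f: flip: (13,-1,9)→(9,1,13)
−f: reduced (well bottom): (9,1,13) with a≤c, −a<b≤a
flip sign back: reduced form of f is (-9,-1,-13)
g is negative-definite; reduce −g:
−g: flip: (331,107,9)→(9,-107,331)
−g: translate: b→1 (≡-107 mod 18), so (9,-107,331)→(9,1,13)
−g: reduced (well bottom): (9,1,13) with a≤c, −a<b≤a
flip sign back: reduced form of g is (-9,-1,-13)
reduced forms (-9, -1, -13) vs (-9, -1, -13) ⇒ equivalent

yes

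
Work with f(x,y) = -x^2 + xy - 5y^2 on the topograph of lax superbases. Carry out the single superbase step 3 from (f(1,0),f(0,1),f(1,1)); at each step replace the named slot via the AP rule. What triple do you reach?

start (-1,-5,-5) = (f(1,0),f(0,1),f(1,1))
replace slot 3: 2·((-1)+(-5)) − (-5) = -7 → (-1,-5,-7)

-1,-5,-7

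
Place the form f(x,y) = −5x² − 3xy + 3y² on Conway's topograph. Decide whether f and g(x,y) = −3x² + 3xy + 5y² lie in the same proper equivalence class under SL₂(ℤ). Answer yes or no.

D₁ = 69, D₂ = 69
river cycle of f (length 4): (3, 3, -5), (-5, 7, 1), (1, 7, -5), (-5, 3, 3)
river cycle of g (length 4): (5, 7, -1), (-1, 7, 5), (5, 3, -3), (-3, 3, 5)
cycles differ ⇒ inequivalent

no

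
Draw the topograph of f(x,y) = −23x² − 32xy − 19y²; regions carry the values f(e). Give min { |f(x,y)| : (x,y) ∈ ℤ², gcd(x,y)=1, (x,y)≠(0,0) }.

translate: b→-14 (≡32 mod 46), so (23,32,19)→(23,-14,10)
flip: (23,-14,10)→(10,14,23)
translate: b→-6 (≡14 mod 20), so (10,14,23)→(10,-6,19)
reduced (well bottom): (10,-6,19) with a≤c, −a<b≤a
well minimum |f| = |-10| = 10 (negative-definite)

10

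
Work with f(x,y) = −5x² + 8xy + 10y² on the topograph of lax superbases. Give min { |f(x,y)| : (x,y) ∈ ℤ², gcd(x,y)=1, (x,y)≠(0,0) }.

river: ρ → (10,12,-3)
river: ρ → (-3,12,10)
river: ρ → (10,8,-5)
river: ρ → (-5,12,6)
river: ρ → (6,12,-5)
river: ρ → (-5,8,10)
closes: descent 0, river 6
min |a| on river = 3

3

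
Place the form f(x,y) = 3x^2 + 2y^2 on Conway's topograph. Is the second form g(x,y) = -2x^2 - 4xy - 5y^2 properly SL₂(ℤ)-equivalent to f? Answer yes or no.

D₁ = -24, D₂ = -24
f: flip: (3,0,2)→(2,0,3)
f: reduced (well bottom): (2,0,3) with a≤c, −a<b≤a
g is negative-definite; reduce −g:
−g: translate: b→0 (≡4 mod 4), so (2,4,5)→(2,0,3)
−g: reduced (well bottom): (2,0,3) with a≤c, −a<b≤a
flip sign back: reduced form of g is (-2,0,-3)
reduced forms (2, 0, 3) vs (-2, 0, -3) ⇒ inequivalent

no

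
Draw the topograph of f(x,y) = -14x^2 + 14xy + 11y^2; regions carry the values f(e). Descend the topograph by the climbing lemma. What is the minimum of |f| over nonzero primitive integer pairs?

river: ρ → (11,8,-17)
river: ρ → (-17,26,2)
river: ρ → (2,26,-17)
river: ρ → (-17,8,11)
river: ρ → (11,14,-14)
river: ρ → (-14,14,11)
closes: descent 0, river 6
min |a| on river = 2

2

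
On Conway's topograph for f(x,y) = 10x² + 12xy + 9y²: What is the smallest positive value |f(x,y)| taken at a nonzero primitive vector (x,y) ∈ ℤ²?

translate: b→-8 (≡12 mod 20), so (10,12,9)→(10,-8,7)
flip: (10,-8,7)→(7,8,10)
translate: b→-6 (≡8 mod 14), so (7,8,10)→(7,-6,9)
reduced (well bottom): (7,-6,9) with a≤c, −a<b≤a
well minimum = a = 7

7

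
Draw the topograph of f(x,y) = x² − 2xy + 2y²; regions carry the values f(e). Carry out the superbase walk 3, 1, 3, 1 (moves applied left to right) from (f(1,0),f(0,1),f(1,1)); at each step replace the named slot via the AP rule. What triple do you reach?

start (1,2,1) = (f(1,0),f(0,1),f(1,1))
replace slot 3: 2·(1+2) − 1 = 5 → (1,2,5)
replace slot 1: 2·(2+5) − 1 = 13 → (13,2,5)
replace slot 3: 2·(13+2) − 5 = 25 → (13,2,25)
replace slot 1: 2·(2+25) − 13 = 41 → (41,2,25)

41,2,25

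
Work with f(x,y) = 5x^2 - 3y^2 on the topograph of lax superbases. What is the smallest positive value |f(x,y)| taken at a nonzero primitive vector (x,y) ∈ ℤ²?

descent: ρ → (-3,6,2)  [lands on river]
river: ρ → (2,6,-3)
closes: descent 1, river 2
min |a| on river = 2

2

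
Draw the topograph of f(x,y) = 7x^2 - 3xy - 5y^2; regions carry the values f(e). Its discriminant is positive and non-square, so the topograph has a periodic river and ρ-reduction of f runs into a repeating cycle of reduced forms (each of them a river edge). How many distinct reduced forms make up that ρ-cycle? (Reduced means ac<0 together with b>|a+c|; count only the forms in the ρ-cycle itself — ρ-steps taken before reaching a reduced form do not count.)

D = 149, ⌊√D⌋ = 12
descent: ρ → (-5,3,7)  [lands on river]
river: ρ → (7,11,-1)
river: ρ → (-1,11,7)
river: ρ → (7,3,-5)
river: ρ → (-5,7,5)
river: ρ → (5,3,-7)
river: ρ → (-7,11,1)
river: ρ → (1,11,-7)
river: ρ → (-7,3,5)
river: ρ → (5,7,-5)
ρ-cycle length = 10 (tail of 1 descent step not counted)

10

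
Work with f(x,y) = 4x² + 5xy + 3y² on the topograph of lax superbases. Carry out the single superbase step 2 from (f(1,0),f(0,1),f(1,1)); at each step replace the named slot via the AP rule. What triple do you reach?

start (4,3,12) = (f(1,0),f(0,1),f(1,1))
replace slot 2: 2·(4+12) − 3 = 29 → (4,29,12)

4,29,12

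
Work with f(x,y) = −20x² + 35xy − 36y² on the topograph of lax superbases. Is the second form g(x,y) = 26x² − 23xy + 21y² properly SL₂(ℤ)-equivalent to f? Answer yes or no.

D₁ = -1655, D₂ = -1655
f is negative-definite; reduce −f:
−f: translate: b→5 (≡-35 mod 40), so (20,-35,36)→(20,5,21)
−f: reduced (well bottom): (20,5,21) with a≤c, −a<b≤a
flip sign back: reduced form of f is (-20,-5,-21)
g: flip: (26,-23,21)→(21,23,26)
g: translate: b→-19 (≡23 mod 42), so (21,23,26)→(21,-19,24)
g: reduced (well bottom): (21,-19,24) with a≤c, −a<b≤a
reduced forms (-20, -5, -21) vs (21, -19, 24) ⇒ inequivalent

no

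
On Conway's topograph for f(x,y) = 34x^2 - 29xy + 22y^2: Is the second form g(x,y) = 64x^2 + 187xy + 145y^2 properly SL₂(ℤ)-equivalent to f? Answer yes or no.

D₁ = -2151, D₂ = -2151
f: flip: (34,-29,22)→(22,29,34)
f: translate: b→-15 (≡29 mod 44), so (22,29,34)→(22,-15,27)
f: reduced (well bottom): (22,-15,27) with a≤c, −a<b≤a
g: translate: b→59 (≡187 mod 128), so (64,187,145)→(64,59,22)
g: flip: (64,59,22)→(22,-59,64)
g: translate: b→-15 (≡-59 mod 44), so (22,-59,64)→(22,-15,27)
g: reduced (well bottom): (22,-15,27) with a≤c, −a<b≤a
reduced forms (22, -15, 27) vs (22, -15, 27) ⇒ equivalent

yes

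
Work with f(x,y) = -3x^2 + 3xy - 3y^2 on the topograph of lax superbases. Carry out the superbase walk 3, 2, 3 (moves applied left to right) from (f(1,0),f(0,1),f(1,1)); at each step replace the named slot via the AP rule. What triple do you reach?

start (-3,-3,-3) = (f(1,0),f(0,1),f(1,1))
replace slot 3: 2·((-3)+(-3)) − (-3) = -9 → (-3,-3,-9)
replace slot 2: 2·((-3)+(-9)) − (-3) = -21 → (-3,-21,-9)
replace slot 3: 2·((-3)+(-21)) − (-9) = -39 → (-3,-21,-39)

-3,-21,-39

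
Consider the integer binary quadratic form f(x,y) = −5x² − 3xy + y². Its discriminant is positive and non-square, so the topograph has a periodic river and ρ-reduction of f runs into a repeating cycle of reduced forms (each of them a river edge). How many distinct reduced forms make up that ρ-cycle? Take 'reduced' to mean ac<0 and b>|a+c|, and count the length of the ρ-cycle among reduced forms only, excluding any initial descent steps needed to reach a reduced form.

D = 29, ⌊√D⌋ = 5
descent: ρ → (1,5,-1)  [lands on river]
river: ρ → (-1,5,1)
ρ-cycle length = 2 (tail of 1 descent step not counted)

2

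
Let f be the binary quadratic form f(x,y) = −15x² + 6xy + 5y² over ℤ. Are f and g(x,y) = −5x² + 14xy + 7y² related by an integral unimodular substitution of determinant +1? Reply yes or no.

D₁ = 336, D₂ = 336
river cycle of f (length 4): (5, 14, -7), (-7, 14, 5), (5, 16, -4), (-4, 16, 5)
river cycle of g (length 4): (7, 14, -5), (-5, 16, 4), (4, 16, -5), (-5, 14, 7)
cycles differ ⇒ inequivalent

no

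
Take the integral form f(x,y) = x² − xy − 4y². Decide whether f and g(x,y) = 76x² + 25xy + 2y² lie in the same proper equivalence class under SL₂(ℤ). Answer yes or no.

D₁ = 17, D₂ = 17
river cycle of f (length 6): (1, 3, -2), (-2, 1, 2), (2, 3, -1), (-1, 3, 2), (2, 1, -2), (-2, 3, 1)
river cycle of g (length 6): (2, 3, -1), (-1, 3, 2), (2, 1, -2), (-2, 3, 1), (1, 3, -2), (-2, 1, 2)
cycles coincide ⇒ equivalent

yes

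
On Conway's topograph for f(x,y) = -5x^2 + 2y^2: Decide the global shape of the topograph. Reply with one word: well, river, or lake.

D = b²−4ac = 0² − 4·(-5)·2 = 40
D > 0 non-square ⇒ indefinite ⇒ periodic river

river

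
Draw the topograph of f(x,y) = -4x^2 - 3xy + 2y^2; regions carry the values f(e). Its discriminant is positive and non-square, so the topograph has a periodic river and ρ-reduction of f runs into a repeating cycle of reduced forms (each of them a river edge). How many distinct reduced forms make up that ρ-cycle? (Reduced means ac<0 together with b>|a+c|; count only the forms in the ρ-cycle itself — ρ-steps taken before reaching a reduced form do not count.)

D = 41, ⌊√D⌋ = 6
descent: ρ → (2,3,-4)  [lands on river]
river: ρ → (-4,5,1)
river: ρ → (1,5,-4)
river: ρ → (-4,3,2)
river: ρ → (2,5,-2)
river: ρ → (-2,3,4)
river: ρ → (4,5,-1)
river: ρ → (-1,5,4)
river: ρ → (4,3,-2)
river: ρ → (-2,5,2)
ρ-cycle length = 10 (tail of 1 descent step not counted)

10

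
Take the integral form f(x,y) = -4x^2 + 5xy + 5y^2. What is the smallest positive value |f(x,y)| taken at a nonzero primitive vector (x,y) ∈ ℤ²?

river: ρ → (5,5,-4)
river: ρ → (-4,3,6)
river: ρ → (6,9,-1)
river: ρ → (-1,9,6)
river: ρ → (6,3,-4)
river: ρ → (-4,5,5)
closes: descent 0, river 6
min |a| on river = 1

1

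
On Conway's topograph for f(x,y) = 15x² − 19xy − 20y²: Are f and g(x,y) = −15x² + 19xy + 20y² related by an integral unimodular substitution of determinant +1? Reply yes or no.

D₁ = 1561, D₂ = 1561
river cycle of f (length 56): (-20, 19, 15), (15, 11, -24), (-24, 37, 2), (2, 39, -5), (-5, 31, 30), (30, 29, -6), (-6, 31, 25), (25, 19, -12), (-12, 29, 15), (15, 31, -10), … (46 more)
river cycle of g (length 56): (20, 21, -14), (-14, 35, 6), (6, 37, -8), (-8, 27, 26), (26, 25, -9), (-9, 29, 20), (20, 11, -18), (-18, 25, 13), (13, 27, -16), (-16, 37, 3), … (46 more)
cycles differ ⇒ inequivalent

no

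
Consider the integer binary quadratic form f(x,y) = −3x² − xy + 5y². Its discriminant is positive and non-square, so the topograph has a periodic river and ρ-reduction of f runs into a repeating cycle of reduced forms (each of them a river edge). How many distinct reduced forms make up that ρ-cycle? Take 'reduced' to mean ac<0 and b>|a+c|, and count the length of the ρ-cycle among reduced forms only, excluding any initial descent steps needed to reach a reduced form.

D = 61, ⌊√D⌋ = 7
descent: ρ → (5,1,-3)
descent: ρ → (-3,5,3)  [lands on river]
river: ρ → (3,7,-1)
river: ρ → (-1,7,3)
river: ρ → (3,5,-3)
river: ρ → (-3,7,1)
river: ρ → (1,7,-3)
ρ-cycle length = 6 (tail of 2 descent steps not counted)

6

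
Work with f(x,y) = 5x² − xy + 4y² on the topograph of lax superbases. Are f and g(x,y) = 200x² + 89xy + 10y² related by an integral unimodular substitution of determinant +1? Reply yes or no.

D₁ = -79, D₂ = -79
f: flip: (5,-1,4)→(4,1,5)
f: reduced (well bottom): (4,1,5) with a≤c, −a<b≤a
g: flip: (200,89,10)→(10,-89,200)
g: translate: b→-9 (≡-89 mod 20), so (10,-89,200)→(10,-9,4)
g: flip: (10,-9,4)→(4,9,10)
g: translate: b→1 (≡9 mod 8), so (4,9,10)→(4,1,5)
g: reduced (well bottom): (4,1,5) with a≤c, −a<b≤a
reduced forms (4, 1, 5) vs (4, 1, 5) ⇒ equivalent

yes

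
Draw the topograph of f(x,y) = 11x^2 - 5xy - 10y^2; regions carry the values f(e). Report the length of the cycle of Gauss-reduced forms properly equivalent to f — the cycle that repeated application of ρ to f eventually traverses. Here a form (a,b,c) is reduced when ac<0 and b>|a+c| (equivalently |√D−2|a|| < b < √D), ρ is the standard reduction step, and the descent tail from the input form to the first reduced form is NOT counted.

D = 465, ⌊√D⌋ = 21
descent: ρ → (-10,5,11)  [lands on river]
river: ρ → (11,17,-4)
river: ρ → (-4,15,15)
river: ρ → (15,15,-4)
river: ρ → (-4,17,11)
river: ρ → (11,5,-10)
river: ρ → (-10,15,6)
river: ρ → (6,21,-1)
river: ρ → (-1,21,6)
river: ρ → (6,15,-10)
ρ-cycle length = 10 (tail of 1 descent step not counted)

10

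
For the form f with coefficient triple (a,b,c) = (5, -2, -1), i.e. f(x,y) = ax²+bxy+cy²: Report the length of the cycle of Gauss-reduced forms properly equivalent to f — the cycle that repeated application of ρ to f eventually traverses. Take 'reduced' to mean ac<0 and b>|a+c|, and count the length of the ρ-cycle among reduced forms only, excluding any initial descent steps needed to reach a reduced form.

D = 24, ⌊√D⌋ = 4
descent: ρ → (-1,4,2)  [lands on river]
river: ρ → (2,4,-1)
ρ-cycle length = 2 (tail of 1 descent step not counted)

2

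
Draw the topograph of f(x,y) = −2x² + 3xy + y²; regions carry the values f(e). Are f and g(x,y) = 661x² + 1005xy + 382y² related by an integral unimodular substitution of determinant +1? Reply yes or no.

D₁ = 17, D₂ = 17
river cycle of f (length 6): (1, 3, -2), (-2, 1, 2), (2, 3, -1), (-1, 3, 2), (2, 1, -2), (-2, 3, 1)
river cycle of g (length 6): (1, 3, -2), (-2, 1, 2), (2, 3, -1), (-1, 3, 2), (2, 1, -2), (-2, 3, 1)
cycles coincide ⇒ equivalent

yes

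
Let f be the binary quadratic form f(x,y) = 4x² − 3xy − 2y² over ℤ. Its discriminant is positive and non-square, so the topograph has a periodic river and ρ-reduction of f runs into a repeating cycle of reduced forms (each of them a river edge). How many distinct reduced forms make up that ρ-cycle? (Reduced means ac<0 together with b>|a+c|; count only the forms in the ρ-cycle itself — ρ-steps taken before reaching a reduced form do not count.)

D = 41, ⌊√D⌋ = 6
descent: ρ → (-2,3,4)  [lands on river]
river: ρ → (4,5,-1)
river: ρ → (-1,5,4)
river: ρ → (4,3,-2)
river: ρ → (-2,5,2)
river: ρ → (2,3,-4)
river: ρ → (-4,5,1)
river: ρ → (1,5,-4)
river: ρ → (-4,3,2)
river: ρ → (2,5,-2)
ρ-cycle length = 10 (tail of 1 descent step not counted)

10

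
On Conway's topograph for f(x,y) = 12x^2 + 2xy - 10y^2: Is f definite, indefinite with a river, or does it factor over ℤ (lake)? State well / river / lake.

D = b²−4ac = 2² − 4·12·(-10) = 484
D = 22² is a perfect square ⇒ form factors over ℤ ⇒ lakes

lake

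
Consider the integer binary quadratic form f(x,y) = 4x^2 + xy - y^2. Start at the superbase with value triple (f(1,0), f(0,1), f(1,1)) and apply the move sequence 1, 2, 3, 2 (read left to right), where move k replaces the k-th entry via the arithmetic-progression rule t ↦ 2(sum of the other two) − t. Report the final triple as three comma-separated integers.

start (4,-1,4) = (f(1,0),f(0,1),f(1,1))
replace slot 1: 2·((-1)+4) − 4 = 2 → (2,-1,4)
replace slot 2: 2·(2+4) − (-1) = 13 → (2,13,4)
replace slot 3: 2·(2+13) − 4 = 26 → (2,13,26)
replace slot 2: 2·(2+26) − 13 = 43 → (2,43,26)

2,43,26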